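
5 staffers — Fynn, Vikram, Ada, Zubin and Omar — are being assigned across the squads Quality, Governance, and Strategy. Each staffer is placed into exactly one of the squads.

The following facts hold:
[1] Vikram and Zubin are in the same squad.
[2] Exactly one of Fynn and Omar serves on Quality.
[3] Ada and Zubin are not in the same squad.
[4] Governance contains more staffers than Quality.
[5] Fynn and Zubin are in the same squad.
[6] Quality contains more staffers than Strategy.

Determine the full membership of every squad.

Quality = {Ada, Omar}; Governance = {Fynn, Vikram, Zubin}; Strategy = {}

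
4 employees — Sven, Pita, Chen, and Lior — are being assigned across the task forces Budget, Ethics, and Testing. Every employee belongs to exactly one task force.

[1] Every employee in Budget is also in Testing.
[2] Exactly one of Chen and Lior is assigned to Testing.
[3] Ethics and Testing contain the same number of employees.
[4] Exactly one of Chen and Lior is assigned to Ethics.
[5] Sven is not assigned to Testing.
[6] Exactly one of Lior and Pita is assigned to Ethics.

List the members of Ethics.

Ethics = {Lior, Sven}

From (5): Sven ∉ Testing.
(1) contrapositive: Sven ∉ Budget.
Only one task force left: Sven ∈ Ethics.
Suppose Pita ∈ Ethics: no assignment then satisfies all the clues, so Pita ∉ Ethics.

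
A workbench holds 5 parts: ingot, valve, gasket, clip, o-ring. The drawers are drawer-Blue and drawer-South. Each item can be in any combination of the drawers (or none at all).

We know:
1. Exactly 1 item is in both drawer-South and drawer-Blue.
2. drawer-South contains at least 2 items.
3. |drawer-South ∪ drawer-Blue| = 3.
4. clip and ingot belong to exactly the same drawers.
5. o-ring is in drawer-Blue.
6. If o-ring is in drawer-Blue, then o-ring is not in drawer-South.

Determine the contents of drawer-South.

From (5): o-ring ∈ drawer-Blue.
(6): o-ring ∉ drawer-South.
Suppose ingot ∈ drawer-South: no assignment then satisfies all the clues, so ingot ∉ drawer-South.

drawer-South = {gasket, valve}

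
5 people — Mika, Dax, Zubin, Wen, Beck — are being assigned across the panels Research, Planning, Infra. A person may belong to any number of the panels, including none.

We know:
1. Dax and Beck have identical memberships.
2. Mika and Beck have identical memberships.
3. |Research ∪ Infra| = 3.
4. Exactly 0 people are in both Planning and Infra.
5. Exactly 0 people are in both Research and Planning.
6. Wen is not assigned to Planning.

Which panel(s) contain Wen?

Wen: none

From (6): Wen ∉ Planning.
Suppose Wen ∈ Research: no assignment then satisfies all the clues, so Wen ∉ Research.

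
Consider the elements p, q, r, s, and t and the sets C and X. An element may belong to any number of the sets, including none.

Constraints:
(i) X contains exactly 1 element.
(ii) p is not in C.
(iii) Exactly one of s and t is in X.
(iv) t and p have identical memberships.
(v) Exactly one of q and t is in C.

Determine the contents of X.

X = {s}

From (ii): p ∉ C.
(iv): t matches p: t ∉ C.
(v) (exactly one): q ∈ C.
Suppose p ∈ X: no assignment then satisfies all the clues, so p ∉ X.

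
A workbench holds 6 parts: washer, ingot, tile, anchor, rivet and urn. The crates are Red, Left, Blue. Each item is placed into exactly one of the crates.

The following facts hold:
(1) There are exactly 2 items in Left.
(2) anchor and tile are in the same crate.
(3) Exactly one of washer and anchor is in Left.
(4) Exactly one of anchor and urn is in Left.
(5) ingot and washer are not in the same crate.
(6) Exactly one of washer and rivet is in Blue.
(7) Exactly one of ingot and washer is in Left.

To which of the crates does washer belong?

washer: Left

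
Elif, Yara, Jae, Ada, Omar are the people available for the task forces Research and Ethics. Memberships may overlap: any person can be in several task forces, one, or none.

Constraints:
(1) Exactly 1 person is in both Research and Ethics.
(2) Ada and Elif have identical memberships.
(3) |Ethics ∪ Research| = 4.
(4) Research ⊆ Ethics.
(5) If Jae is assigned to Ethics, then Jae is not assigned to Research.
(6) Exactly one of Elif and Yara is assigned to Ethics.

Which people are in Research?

Research = {Omar}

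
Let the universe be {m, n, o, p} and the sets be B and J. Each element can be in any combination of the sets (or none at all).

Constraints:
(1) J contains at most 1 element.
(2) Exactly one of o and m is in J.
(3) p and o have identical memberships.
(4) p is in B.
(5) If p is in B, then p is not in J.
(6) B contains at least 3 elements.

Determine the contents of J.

J = {m}

From (4): p ∈ B.
(3): o matches p: o ∈ B.
(5): p ∉ J.
(3): o matches p: o ∉ J.
(2) (exactly one): m ∈ J.
(1): J already has 1, so the rest are out.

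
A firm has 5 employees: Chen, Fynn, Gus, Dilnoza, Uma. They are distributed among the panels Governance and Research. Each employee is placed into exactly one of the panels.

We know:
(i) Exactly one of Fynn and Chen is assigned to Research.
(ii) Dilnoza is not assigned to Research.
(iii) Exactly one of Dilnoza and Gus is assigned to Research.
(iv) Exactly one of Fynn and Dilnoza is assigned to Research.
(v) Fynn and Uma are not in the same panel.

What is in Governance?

Governance = {Chen, Dilnoza, Uma}

From (ii): Dilnoza ∉ Research.
(iii) (exactly one): Gus ∈ Research.
(iv) (exactly one): Fynn ∈ Research.
(v): Uma ∉ Research.
Only one panel left: Dilnoza ∈ Governance.
Only one panel left: Uma ∈ Governance.
(i) (exactly one): Chen ∉ Research.
Only one panel left: Chen ∈ Governance.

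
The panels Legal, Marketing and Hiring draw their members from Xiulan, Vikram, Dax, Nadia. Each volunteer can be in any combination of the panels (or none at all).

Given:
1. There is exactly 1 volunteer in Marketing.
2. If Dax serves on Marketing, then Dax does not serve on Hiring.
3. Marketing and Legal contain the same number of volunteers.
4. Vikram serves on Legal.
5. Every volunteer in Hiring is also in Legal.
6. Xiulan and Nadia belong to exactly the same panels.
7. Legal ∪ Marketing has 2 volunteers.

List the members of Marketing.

Marketing = {Dax}

From (4): Vikram ∈ Legal.
Suppose Xiulan ∈ Marketing: no assignment then satisfies all the clues, so Xiulan ∉ Marketing.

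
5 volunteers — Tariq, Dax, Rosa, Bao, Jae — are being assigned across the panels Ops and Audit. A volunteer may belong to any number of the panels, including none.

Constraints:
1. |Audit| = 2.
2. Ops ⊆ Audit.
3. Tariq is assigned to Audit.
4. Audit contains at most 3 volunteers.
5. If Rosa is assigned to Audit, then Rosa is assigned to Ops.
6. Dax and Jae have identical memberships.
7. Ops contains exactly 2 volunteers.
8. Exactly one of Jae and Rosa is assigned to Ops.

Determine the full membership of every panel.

Ops = {Rosa, Tariq}; Audit = {Rosa, Tariq}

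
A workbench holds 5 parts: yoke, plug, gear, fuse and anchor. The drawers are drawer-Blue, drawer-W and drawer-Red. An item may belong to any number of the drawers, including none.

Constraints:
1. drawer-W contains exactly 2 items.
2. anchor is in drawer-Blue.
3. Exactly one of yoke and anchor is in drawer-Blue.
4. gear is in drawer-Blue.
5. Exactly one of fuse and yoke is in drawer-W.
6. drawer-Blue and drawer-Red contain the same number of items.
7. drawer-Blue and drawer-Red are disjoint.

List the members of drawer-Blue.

From (2): anchor ∈ drawer-Blue.
From (4): gear ∈ drawer-Blue.
(3) (exactly one): yoke ∉ drawer-Blue.
(7) (disjoint): gear ∉ drawer-Red.
(7) (disjoint): anchor ∉ drawer-Red.
Suppose plug ∈ drawer-Blue: no assignment then satisfies all the clues, so plug ∉ drawer-Blue.

drawer-Blue = {anchor, gear}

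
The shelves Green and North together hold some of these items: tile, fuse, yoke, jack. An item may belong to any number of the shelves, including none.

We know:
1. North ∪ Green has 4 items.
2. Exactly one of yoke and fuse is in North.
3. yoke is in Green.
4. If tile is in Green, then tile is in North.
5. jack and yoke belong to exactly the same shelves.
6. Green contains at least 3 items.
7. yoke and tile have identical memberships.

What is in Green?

From (3): yoke ∈ Green.
(5): jack matches yoke: jack ∈ Green.
(7): tile matches yoke: tile ∈ Green.
(4): tile ∈ North.
(7): yoke matches tile: yoke ∈ North.
(2) (exactly one): fuse ∉ North.
(5): jack matches yoke: jack ∈ North.
Suppose fuse ∉ Green: no assignment then satisfies all the clues, so fuse ∈ Green.

Green = {fuse, jack, tile, yoke}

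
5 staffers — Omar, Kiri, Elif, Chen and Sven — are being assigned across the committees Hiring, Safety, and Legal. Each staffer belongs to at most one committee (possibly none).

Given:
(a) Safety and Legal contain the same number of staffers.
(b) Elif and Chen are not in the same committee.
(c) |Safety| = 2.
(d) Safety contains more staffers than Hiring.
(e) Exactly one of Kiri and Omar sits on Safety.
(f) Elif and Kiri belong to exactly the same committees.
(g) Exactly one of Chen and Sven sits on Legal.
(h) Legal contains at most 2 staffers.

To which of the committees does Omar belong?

Omar: Legal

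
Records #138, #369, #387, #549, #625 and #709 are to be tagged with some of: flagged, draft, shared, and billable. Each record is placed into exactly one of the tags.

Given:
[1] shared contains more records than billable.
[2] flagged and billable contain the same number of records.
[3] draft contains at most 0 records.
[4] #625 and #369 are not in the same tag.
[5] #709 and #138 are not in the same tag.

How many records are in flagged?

1

(3): draft already has 0, so the rest are out.
Suppose #387 ∈ flagged: no assignment then satisfies all the clues, so #387 ∉ flagged.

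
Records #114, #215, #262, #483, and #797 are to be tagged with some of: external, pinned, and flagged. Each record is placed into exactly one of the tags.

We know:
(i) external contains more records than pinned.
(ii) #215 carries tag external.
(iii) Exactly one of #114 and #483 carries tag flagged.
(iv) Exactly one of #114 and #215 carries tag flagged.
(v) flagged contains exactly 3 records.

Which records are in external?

From (ii): #215 ∈ external.
(iv) (exactly one): #114 ∈ flagged.
(iii) (exactly one): #483 ∉ flagged.
(v): only 3 candidates remain for flagged, so all are in.
Suppose #483 ∉ external: no assignment then satisfies all the clues, so #483 ∈ external.

external = {#215, #483}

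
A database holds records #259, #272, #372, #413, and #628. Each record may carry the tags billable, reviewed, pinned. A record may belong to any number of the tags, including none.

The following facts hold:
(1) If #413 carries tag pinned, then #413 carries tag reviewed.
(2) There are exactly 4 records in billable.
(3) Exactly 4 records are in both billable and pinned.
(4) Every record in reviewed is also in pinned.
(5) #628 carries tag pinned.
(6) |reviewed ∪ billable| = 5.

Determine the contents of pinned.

pinned = {#259, #272, #372, #413, #628}

From (5): #628 ∈ pinned.
Suppose #259 ∉ pinned: no assignment then satisfies all the clues, so #259 ∈ pinned.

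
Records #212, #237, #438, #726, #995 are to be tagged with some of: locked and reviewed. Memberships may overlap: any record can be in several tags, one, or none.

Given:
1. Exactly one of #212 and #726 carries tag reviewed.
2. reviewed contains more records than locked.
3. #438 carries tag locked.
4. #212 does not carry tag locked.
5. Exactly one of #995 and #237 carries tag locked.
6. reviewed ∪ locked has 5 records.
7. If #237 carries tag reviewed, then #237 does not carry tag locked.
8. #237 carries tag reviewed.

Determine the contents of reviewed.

reviewed = {#212, #237, #438, #995}

From (3): #438 ∈ locked.
From (4): #212 ∉ locked.
From (8): #237 ∈ reviewed.
(7): #237 ∉ locked.
(5) (exactly one): #995 ∈ locked.
Suppose #212 ∉ reviewed: no assignment then satisfies all the clues, so #212 ∈ reviewed.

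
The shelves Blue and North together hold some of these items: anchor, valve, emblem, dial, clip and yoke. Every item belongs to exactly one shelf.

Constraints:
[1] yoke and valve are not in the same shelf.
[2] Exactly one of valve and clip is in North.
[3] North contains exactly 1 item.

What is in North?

North = {valve}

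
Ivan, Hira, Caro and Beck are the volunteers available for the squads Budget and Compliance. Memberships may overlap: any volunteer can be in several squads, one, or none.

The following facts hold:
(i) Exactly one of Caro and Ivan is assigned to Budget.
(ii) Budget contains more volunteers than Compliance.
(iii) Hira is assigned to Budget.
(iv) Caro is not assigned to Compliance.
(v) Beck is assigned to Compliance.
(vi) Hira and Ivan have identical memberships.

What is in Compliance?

Compliance = {Beck}

From (iii): Hira ∈ Budget.
From (iv): Caro ∉ Compliance.
From (v): Beck ∈ Compliance.
(vi): Ivan matches Hira: Ivan ∈ Budget.
(i) (exactly one): Caro ∉ Budget.
Suppose Ivan ∈ Compliance: no assignment then satisfies all the clues, so Ivan ∉ Compliance.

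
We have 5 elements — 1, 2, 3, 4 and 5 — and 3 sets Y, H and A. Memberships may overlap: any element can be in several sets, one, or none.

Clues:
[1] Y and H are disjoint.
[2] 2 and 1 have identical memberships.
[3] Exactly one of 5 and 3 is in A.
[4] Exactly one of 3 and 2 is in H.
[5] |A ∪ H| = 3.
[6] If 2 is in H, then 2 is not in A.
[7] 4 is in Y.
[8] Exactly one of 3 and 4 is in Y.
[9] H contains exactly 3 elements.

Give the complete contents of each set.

Y = {4}; H = {1, 2, 5}; A = {5}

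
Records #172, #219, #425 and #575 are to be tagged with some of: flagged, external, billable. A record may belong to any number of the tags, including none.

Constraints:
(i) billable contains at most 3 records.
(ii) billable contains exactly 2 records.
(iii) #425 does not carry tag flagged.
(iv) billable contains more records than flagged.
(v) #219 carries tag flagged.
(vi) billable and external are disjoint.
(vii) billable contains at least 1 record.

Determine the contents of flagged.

flagged = {#219}

From (iii): #425 ∉ flagged.
From (v): #219 ∈ flagged.
Suppose #172 ∈ flagged: no assignment then satisfies all the clues, so #172 ∉ flagged.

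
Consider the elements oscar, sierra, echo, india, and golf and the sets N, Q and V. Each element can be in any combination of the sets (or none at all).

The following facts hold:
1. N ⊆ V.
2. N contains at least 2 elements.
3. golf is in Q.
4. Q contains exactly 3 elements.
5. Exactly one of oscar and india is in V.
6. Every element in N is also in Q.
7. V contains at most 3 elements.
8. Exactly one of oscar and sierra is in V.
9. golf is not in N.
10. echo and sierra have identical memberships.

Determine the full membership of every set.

N = {echo, sierra}; Q = {echo, golf, sierra}; V = {echo, india, sierra}

From (3): golf ∈ Q.
From (9): golf ∉ N.
Suppose oscar ∈ N: no assignment then satisfies all the clues, so oscar ∉ N.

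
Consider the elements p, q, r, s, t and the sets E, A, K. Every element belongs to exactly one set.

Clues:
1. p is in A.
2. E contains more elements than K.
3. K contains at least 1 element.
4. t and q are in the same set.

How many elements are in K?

1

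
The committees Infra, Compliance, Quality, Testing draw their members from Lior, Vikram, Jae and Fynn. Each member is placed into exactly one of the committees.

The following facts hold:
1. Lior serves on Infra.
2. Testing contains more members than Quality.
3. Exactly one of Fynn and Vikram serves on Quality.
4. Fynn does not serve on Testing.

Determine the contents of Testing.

Testing = {Jae, Vikram}

From (1): Lior ∈ Infra.
From (4): Fynn ∉ Testing.
Suppose Vikram ∉ Testing: no assignment then satisfies all the clues, so Vikram ∈ Testing.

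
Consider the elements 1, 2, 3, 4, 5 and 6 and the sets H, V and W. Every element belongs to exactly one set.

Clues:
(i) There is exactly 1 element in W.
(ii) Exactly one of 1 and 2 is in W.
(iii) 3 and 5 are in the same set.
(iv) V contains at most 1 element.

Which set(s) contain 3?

3: H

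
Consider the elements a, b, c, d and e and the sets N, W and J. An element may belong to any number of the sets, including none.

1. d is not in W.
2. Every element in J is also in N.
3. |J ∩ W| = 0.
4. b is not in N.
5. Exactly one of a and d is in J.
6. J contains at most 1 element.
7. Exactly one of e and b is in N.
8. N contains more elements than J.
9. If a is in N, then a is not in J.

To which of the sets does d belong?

d: J, N

From (1): d ∉ W.
From (4): b ∉ N.
(2) contrapositive: b ∉ J.
(7) (exactly one): e ∈ N.
Suppose d ∉ N: no assignment then satisfies all the clues, so d ∈ N.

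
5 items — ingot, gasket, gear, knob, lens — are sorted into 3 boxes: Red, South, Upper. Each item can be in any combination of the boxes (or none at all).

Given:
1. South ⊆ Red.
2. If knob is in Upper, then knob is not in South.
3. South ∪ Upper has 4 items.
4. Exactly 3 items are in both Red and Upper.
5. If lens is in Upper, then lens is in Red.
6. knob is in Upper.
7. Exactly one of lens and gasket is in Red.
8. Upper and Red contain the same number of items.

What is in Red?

Red = {gear, ingot, knob, lens}

From (6): knob ∈ Upper.
(2): knob ∉ South.
Suppose ingot ∉ Red: no assignment then satisfies all the clues, so ingot ∈ Red.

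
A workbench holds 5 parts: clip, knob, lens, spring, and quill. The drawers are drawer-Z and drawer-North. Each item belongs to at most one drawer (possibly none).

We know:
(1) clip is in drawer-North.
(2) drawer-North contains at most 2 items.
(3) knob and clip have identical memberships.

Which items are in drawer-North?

drawer-North = {clip, knob}

From (1): clip ∈ drawer-North.
(3): knob matches clip: knob ∉ drawer-Z.
(3): knob matches clip: knob ∈ drawer-North.
(2): drawer-North already has 2, so the rest are out.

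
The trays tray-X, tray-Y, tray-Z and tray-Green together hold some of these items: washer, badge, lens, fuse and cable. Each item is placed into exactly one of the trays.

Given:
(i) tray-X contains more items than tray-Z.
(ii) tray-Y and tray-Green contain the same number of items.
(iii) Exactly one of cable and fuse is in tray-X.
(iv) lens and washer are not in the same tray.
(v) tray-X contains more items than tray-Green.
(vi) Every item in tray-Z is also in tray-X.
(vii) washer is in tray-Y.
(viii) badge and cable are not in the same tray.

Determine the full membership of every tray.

tray-X = {badge, fuse, lens}; tray-Y = {washer}; tray-Z = {}; tray-Green = {cable}

From (vii): washer ∈ tray-Y.
(iv): lens ∉ tray-Y.
Suppose badge ∉ tray-X: no assignment then satisfies all the clues, so badge ∈ tray-X.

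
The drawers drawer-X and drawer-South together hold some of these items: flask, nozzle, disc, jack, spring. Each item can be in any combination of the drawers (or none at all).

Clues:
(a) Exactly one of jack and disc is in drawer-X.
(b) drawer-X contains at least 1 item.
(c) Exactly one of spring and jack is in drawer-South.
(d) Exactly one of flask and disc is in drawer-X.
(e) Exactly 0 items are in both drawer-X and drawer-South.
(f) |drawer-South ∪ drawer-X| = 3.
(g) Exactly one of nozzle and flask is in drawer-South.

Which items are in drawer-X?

drawer-X = {disc}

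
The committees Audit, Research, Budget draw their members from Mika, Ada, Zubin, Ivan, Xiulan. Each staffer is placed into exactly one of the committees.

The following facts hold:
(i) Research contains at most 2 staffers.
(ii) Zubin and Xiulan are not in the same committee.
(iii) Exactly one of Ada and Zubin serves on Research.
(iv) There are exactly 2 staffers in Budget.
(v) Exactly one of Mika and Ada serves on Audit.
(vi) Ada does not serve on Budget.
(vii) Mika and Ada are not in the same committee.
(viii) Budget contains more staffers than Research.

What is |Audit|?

2

From (vi): Ada ∉ Budget.
Suppose Mika ∈ Research: no assignment then satisfies all the clues, so Mika ∉ Research.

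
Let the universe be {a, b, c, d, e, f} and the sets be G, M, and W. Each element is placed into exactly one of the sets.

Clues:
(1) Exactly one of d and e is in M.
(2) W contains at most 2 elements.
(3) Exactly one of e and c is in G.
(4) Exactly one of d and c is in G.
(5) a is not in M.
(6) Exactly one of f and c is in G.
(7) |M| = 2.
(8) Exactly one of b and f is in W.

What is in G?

G = {a, c}

From (5): a ∉ M.
Suppose a ∉ G: no assignment then satisfies all the clues, so a ∈ G.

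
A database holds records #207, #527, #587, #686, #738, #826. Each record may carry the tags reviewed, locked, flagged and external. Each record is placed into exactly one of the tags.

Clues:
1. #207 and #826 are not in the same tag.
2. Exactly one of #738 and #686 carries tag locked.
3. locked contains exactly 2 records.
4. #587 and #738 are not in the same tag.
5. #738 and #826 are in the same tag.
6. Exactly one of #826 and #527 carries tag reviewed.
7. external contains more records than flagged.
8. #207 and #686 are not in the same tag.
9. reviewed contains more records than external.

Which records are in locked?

locked = {#738, #826}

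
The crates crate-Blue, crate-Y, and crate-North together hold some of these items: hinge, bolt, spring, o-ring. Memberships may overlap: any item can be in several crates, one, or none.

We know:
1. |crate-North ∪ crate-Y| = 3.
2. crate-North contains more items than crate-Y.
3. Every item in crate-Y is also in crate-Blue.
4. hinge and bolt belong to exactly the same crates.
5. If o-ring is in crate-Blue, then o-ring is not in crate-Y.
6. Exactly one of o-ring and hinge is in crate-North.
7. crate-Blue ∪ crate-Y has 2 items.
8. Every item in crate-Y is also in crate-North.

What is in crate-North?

crate-North = {bolt, hinge, spring}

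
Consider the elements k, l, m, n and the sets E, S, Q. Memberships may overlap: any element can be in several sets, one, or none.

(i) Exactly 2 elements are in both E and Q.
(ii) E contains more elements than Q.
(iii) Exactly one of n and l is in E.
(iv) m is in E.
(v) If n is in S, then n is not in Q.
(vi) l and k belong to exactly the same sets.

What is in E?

E = {k, l, m}

From (iv): m ∈ E.
Suppose k ∉ E: no assignment then satisfies all the clues, so k ∈ E.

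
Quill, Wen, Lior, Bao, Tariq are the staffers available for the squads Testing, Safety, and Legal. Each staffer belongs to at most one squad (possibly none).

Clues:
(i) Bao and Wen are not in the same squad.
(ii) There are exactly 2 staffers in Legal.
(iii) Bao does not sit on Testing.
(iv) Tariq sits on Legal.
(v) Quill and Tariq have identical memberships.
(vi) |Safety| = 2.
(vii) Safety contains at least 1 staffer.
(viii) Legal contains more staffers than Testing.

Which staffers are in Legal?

From (iii): Bao ∉ Testing.
From (iv): Tariq ∈ Legal.
(v): Quill matches Tariq: Quill ∉ Testing.
(v): Quill matches Tariq: Quill ∉ Safety.
(v): Quill matches Tariq: Quill ∈ Legal.
(ii): Legal already has 2, so the rest are out.

Legal = {Quill, Tariq}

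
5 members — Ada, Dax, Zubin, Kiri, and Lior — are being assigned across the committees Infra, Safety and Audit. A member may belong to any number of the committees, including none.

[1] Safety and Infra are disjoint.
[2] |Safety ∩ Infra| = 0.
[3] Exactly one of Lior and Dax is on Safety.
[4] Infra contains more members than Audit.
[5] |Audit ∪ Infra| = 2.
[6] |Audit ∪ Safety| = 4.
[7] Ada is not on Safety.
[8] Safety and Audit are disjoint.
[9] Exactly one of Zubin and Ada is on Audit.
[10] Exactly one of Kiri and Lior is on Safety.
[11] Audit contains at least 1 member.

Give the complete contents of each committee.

Infra = {Ada, Lior}; Safety = {Dax, Kiri, Zubin}; Audit = {Ada}

From (7): Ada ∉ Safety.
Suppose Ada ∉ Infra: no assignment then satisfies all the clues, so Ada ∈ Infra.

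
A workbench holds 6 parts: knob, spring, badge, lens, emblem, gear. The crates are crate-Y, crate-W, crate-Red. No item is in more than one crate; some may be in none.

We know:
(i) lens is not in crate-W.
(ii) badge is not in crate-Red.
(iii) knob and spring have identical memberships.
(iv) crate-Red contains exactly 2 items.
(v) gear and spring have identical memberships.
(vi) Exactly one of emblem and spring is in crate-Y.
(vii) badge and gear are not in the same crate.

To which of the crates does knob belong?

knob: crate-Y

From (i): lens ∉ crate-W.
From (ii): badge ∉ crate-Red.
Suppose knob ∉ crate-Y: no assignment then satisfies all the clues, so knob ∈ crate-Y.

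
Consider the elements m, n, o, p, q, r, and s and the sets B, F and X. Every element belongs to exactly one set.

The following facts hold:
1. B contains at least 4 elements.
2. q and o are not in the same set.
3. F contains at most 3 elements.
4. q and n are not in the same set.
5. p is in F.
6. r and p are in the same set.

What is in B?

B = {m, n, o, s}

From (5): p ∈ F.
(6): r matches p: r ∉ B.
(6): r matches p: r ∈ F.
Suppose m ∉ B: no assignment then satisfies all the clues, so m ∈ B.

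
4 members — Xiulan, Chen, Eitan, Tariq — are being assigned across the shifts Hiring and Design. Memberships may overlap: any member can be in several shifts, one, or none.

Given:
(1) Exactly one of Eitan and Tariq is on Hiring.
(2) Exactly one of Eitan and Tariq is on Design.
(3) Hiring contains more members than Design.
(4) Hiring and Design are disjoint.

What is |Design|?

1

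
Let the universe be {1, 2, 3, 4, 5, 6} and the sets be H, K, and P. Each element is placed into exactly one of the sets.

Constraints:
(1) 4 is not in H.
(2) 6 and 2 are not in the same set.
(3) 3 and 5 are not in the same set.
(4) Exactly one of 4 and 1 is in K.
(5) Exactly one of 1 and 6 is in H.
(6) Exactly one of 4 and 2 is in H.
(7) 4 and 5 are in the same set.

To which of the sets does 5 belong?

5: K

From (1): 4 ∉ H.
(6) (exactly one): 2 ∈ H.
(7): 5 matches 4: 5 ∉ H.
(2): 6 ∉ H.
(5) (exactly one): 1 ∈ H.
(4) (exactly one): 4 ∈ K.
(7): 5 matches 4: 5 ∈ K.
(3): 3 ∉ K.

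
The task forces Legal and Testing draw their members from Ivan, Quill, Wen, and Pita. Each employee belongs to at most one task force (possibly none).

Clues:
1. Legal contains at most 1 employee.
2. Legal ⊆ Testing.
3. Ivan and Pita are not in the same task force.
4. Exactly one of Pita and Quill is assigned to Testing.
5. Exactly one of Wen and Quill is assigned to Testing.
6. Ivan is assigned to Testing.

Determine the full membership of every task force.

From (6): Ivan ∈ Testing.
(3): Pita ∉ Testing.
(4) (exactly one): Quill ∈ Testing.
(5) (exactly one): Wen ∉ Testing.
(2) contrapositive: Wen ∉ Legal.
(2) contrapositive: Pita ∉ Legal.

Legal = {}; Testing = {Ivan, Quill}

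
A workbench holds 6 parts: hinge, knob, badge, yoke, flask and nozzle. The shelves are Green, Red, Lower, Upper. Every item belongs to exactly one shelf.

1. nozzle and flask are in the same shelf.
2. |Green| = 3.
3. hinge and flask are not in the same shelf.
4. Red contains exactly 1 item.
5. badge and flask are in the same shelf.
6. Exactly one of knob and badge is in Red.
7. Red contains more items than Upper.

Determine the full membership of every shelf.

Green = {badge, flask, nozzle}; Red = {knob}; Lower = {hinge, yoke}; Upper = {}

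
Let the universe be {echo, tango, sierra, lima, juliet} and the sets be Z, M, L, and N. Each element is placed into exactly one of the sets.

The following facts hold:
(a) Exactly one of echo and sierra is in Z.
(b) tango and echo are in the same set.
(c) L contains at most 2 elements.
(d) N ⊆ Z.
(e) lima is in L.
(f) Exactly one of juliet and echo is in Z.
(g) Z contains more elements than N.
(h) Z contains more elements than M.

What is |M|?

1

From (e): lima ∈ L.
Suppose echo ∉ Z: no assignment then satisfies all the clues, so echo ∈ Z.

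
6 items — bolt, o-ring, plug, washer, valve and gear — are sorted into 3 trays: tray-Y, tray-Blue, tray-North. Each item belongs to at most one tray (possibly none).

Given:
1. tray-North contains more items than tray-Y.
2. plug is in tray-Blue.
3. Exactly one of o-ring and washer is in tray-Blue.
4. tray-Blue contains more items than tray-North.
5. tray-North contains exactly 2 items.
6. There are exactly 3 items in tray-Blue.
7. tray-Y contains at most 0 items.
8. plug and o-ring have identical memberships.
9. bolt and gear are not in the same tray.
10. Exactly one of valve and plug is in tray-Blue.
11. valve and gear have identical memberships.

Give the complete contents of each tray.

tray-Y = {}; tray-Blue = {bolt, o-ring, plug}; tray-North = {gear, valve}

From (2): plug ∈ tray-Blue.
(7): tray-Y already has 0, so the rest are out.
(8): o-ring matches plug: o-ring ∈ tray-Blue.
(10) (exactly one): valve ∉ tray-Blue.
(11): gear matches valve: gear ∉ tray-Blue.
(3) (exactly one): washer ∉ tray-Blue.
(6): only 3 candidates remain for tray-Blue, so all are in.
Suppose washer ∈ tray-North: no assignment then satisfies all the clues, so washer ∉ tray-North.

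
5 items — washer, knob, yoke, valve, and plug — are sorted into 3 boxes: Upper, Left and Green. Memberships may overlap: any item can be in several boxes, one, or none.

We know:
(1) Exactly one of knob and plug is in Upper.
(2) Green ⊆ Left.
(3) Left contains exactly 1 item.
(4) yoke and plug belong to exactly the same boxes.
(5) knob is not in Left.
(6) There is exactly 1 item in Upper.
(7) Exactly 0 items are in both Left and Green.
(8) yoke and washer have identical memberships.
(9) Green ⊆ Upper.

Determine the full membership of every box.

Upper = {knob}; Left = {valve}; Green = {}

From (5): knob ∉ Left.
(2) contrapositive: knob ∉ Green.
Suppose washer ∈ Upper: no assignment then satisfies all the clues, so washer ∉ Upper.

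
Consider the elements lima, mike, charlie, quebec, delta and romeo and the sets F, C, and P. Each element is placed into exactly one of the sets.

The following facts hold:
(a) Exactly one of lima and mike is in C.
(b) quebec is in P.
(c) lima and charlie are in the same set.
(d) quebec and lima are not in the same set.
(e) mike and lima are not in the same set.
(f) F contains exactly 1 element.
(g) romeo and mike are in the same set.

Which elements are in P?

P = {mike, quebec, romeo}

From (b): quebec ∈ P.
(d): lima ∉ P.
(c): charlie matches lima: charlie ∉ P.
Suppose mike ∉ P: no assignment then satisfies all the clues, so mike ∈ P.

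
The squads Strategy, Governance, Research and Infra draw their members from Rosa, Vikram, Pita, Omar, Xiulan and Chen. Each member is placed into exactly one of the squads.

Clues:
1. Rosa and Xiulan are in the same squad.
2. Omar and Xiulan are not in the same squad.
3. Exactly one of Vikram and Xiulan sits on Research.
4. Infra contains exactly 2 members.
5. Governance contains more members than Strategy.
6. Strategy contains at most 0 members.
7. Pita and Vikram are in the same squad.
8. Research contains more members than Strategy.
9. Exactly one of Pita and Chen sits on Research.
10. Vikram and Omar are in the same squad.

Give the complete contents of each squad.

Strategy = {}; Governance = {Chen}; Research = {Omar, Pita, Vikram}; Infra = {Rosa, Xiulan}

(6): Strategy already has 0, so the rest are out.
Suppose Rosa ∈ Governance: no assignment then satisfies all the clues, so Rosa ∉ Governance.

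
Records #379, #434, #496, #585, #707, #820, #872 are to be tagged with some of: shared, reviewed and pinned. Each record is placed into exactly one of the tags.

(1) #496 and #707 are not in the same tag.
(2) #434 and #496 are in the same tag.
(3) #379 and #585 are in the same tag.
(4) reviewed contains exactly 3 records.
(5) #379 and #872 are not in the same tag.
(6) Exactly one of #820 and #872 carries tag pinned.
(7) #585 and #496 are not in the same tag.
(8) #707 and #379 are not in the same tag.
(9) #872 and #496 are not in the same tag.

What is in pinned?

pinned = {#707, #872}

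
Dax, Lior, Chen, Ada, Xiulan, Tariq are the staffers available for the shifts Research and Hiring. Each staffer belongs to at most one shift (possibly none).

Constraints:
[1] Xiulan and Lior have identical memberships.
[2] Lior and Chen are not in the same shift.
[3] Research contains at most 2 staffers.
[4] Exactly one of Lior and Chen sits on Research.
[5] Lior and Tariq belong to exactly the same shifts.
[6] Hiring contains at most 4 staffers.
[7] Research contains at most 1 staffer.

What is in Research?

Research = {Chen}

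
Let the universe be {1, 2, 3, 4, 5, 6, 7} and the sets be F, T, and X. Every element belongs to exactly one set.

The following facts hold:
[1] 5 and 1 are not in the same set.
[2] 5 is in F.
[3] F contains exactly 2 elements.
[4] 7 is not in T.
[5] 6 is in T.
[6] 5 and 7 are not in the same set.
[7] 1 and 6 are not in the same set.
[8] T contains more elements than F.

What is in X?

X = {1, 7}

From (2): 5 ∈ F.
From (4): 7 ∉ T.
From (5): 6 ∈ T.
(1): 1 ∉ F.
(6): 7 ∉ F.
(7): 1 ∉ T.
Only one set left: 1 ∈ X.
Only one set left: 7 ∈ X.
Suppose 2 ∈ X: no assignment then satisfies all the clues, so 2 ∉ X.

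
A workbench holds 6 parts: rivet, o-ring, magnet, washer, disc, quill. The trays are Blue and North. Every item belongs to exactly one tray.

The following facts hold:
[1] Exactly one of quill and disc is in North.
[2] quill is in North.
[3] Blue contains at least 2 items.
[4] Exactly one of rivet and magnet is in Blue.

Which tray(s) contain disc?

From (2): quill ∈ North.
(1) (exactly one): disc ∉ North.
Only one tray left: disc ∈ Blue.

disc: Blue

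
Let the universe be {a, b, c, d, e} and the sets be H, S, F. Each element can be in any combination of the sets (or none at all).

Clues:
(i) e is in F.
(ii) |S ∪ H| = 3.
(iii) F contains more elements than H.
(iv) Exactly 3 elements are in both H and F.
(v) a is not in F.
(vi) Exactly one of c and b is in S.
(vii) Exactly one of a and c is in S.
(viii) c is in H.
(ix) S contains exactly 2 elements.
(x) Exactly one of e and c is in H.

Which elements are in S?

S = {c, d}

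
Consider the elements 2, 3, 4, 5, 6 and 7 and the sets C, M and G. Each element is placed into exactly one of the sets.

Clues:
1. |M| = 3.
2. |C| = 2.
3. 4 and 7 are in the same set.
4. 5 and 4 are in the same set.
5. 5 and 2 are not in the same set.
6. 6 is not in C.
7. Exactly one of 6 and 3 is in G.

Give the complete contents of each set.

C = {2, 3}; M = {4, 5, 7}; G = {6}

From (6): 6 ∉ C.
Suppose 2 ∉ C: no assignment then satisfies all the clues, so 2 ∈ C.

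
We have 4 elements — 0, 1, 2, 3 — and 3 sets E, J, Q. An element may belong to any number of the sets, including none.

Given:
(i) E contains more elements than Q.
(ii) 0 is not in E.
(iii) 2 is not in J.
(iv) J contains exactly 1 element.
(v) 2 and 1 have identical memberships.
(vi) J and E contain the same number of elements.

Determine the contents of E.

E = {3}

From (ii): 0 ∉ E.
From (iii): 2 ∉ J.
(v): 1 matches 2: 1 ∉ J.
Suppose 1 ∈ E: no assignment then satisfies all the clues, so 1 ∉ E.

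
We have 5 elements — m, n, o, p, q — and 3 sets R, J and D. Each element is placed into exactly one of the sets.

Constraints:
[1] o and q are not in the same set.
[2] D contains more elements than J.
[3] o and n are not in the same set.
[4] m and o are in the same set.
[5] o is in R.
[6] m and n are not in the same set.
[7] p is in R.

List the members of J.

J = {}

From (5): o ∈ R.
From (7): p ∈ R.
(1): q ∉ R.
(3): n ∉ R.
(4): m matches o: m ∈ R.
Suppose n ∈ J: no assignment then satisfies all the clues, so n ∉ J.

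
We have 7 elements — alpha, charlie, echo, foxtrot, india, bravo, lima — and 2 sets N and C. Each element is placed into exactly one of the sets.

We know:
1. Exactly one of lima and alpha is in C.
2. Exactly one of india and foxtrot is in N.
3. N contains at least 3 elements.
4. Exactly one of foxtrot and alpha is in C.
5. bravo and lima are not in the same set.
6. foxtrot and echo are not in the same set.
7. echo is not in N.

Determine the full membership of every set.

N = {charlie, foxtrot, lima}; C = {alpha, bravo, echo, india}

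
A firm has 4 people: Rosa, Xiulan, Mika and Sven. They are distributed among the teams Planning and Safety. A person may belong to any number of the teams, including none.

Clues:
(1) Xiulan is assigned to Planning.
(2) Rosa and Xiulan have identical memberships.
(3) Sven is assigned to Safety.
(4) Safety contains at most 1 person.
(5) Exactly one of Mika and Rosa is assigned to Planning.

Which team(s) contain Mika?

From (1): Xiulan ∈ Planning.
From (3): Sven ∈ Safety.
(2): Rosa matches Xiulan: Rosa ∈ Planning.
(4): Safety already has 1, so the rest are out.
(5) (exactly one): Mika ∉ Planning.

Mika: none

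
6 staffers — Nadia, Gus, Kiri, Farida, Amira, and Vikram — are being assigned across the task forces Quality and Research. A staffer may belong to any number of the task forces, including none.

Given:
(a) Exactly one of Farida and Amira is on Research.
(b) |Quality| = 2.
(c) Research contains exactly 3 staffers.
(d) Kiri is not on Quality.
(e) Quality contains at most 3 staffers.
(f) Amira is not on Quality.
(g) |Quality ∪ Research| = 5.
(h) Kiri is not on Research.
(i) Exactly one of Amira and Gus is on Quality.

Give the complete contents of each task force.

From (d): Kiri ∉ Quality.
From (f): Amira ∉ Quality.
From (h): Kiri ∉ Research.
(i) (exactly one): Gus ∈ Quality.
Suppose Nadia ∈ Quality: no assignment then satisfies all the clues, so Nadia ∉ Quality.

Quality = {Farida, Gus}; Research = {Amira, Nadia, Vikram}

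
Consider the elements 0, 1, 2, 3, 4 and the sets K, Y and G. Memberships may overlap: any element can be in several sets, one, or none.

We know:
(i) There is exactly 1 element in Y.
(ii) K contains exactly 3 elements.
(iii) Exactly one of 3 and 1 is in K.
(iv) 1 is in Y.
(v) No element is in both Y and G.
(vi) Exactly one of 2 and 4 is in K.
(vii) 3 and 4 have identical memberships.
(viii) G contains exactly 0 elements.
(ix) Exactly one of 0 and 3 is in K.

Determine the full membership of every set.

K = {0, 1, 2}; Y = {1}; G = {}

From (iv): 1 ∈ Y.
(i): Y already has 1, so the rest are out.
(v) (disjoint): 1 ∉ G.
(viii): G already has 0, so the rest are out.
Suppose 0 ∉ K: no assignment then satisfies all the clues, so 0 ∈ K.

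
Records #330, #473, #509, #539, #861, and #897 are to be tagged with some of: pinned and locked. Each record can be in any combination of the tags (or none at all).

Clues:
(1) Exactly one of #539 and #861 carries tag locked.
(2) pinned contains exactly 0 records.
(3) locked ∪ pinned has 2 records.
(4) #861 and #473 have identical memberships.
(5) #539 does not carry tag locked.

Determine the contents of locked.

locked = {#473, #861}

From (5): #539 ∉ locked.
(1) (exactly one): #861 ∈ locked.
(2): pinned already has 0, so the rest are out.
(4): #473 matches #861: #473 ∈ locked.
Suppose #330 ∈ locked: no assignment then satisfies all the clues, so #330 ∉ locked.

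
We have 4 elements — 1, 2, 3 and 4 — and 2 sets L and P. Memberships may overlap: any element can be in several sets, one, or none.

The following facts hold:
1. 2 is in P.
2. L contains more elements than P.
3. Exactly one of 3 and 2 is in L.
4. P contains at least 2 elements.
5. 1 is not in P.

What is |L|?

From (1): 2 ∈ P.
From (5): 1 ∉ P.
Suppose 1 ∉ L: no assignment then satisfies all the clues, so 1 ∈ L.

3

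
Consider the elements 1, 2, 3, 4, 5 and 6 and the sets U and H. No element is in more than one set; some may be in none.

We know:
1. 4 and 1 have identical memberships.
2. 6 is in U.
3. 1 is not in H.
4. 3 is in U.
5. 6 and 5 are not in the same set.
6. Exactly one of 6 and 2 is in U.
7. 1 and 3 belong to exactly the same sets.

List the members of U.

U = {1, 3, 4, 6}

From (2): 6 ∈ U.
From (3): 1 ∉ H.
From (4): 3 ∈ U.
(1): 4 matches 1: 4 ∉ H.
(5): 5 ∉ U.
(6) (exactly one): 2 ∉ U.
(7): 1 matches 3: 1 ∈ U.
(1): 4 matches 1: 4 ∈ U.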